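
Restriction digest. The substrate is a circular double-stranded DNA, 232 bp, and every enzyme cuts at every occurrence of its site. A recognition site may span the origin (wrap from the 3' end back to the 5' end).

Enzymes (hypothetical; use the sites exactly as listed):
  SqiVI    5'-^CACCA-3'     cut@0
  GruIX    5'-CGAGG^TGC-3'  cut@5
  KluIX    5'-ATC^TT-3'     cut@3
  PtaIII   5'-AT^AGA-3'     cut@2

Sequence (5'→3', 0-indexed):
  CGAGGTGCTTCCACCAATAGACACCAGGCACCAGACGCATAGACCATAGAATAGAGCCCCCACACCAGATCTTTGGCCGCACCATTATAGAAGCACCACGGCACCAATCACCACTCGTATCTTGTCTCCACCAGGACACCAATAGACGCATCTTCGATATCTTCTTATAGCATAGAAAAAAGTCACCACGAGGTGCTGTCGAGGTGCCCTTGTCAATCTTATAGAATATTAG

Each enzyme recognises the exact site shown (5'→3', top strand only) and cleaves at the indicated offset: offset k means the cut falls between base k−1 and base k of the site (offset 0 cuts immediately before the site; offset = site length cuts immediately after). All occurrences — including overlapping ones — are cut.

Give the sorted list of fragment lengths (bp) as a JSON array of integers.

[3,4,5,5,6,7,7,7,7,7,7,8,8,8,9,9,9,9,10,10,10,11,12,12,13,14,15]

Scan for sites:
  SqiVI CACCA/0: at [11, 21, 28, 62, 79, 93, 101, 108, 128, 136, 183] ⇒ [11, 21, 28, 62, 79, 93, 101, 108, 128, 136, 183]
  GruIX CGAGGTGC/5: at [0, 188, 199] ⇒ [5, 193, 204]
  KluIX ATCTT/3: at [68, 118, 149, 158, 215] ⇒ [71, 121, 152, 161, 218]
  PtaIII ATAGA/2: at [16, 38, 45, 50, 86, 141, 171, 220] ⇒ [18, 40, 47, 52, 88, 143, 173, 222]

All cut coordinates (distinct, sorted): [5, 11, 18, 21, 28, 40, 47, 52, 62, 71, 79, 88, 93, 101, 108, 121, 128, 136, 143, 152, 161, 173, 183, 193, 204, 218, 222]

Fragment lengths:
  5→11: 6 bp
  11→18: 7 bp
  18→21: 3 bp
  21→28: 7 bp
  28→40: 12 bp
  40→47: 7 bp
  47→52: 5 bp
  52→62: 10 bp
  62→71: 9 bp
  71→79: 8 bp
  79→88: 9 bp
  88→93: 5 bp
  93→101: 8 bp
  101→108: 7 bp
  108→121: 13 bp
  121→128: 7 bp
  128→136: 8 bp
  136→143: 7 bp
  143→152: 9 bp
  152→161: 9 bp
  161→173: 12 bp
  173→183: 10 bp
  183→193: 10 bp
  193→204: 11 bp
  204→218: 14 bp
  218→222: 4 bp
  222→5 (wrap): 232-222+5 = 15 bp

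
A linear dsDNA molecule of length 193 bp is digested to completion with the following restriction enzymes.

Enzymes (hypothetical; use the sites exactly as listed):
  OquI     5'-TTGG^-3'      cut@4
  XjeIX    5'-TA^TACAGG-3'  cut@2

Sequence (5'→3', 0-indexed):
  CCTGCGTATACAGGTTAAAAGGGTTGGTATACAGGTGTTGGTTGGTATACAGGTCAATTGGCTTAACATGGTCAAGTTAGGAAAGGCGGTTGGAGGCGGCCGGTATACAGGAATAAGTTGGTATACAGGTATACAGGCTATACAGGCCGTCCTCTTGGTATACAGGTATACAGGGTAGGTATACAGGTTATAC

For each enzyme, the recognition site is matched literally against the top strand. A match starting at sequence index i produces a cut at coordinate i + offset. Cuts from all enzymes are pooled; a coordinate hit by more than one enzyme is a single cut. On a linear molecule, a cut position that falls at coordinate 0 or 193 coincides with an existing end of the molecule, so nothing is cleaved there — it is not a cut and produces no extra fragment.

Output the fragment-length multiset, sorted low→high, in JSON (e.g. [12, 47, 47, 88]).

[2,2,2,2,4,8,8,8,9,12,12,12,13,14,16,18,19,32]

Site scan:
  OquI (TTGG, off=4): starts [23, 37, 41, 57, 89, 117, 154] → cuts [27, 41, 45, 61, 93, 121, 158]
  XjeIX (TATACAGG, off=2): starts [6, 27, 45, 103, 121, 129, 138, 158, 166, 179] → cuts [8, 29, 47, 105, 123, 131, 140, 160, 168, 181]

Pooled cuts: [8, 27, 29, 41, 45, 47, 61, 93, 105, 121, 123, 131, 140, 158, 160, 168, 181]

Fragment lengths:
  [0,8): 8 bp
  [8,27): 19 bp
  [27,29): 2 bp
  [29,41): 12 bp
  [41,45): 4 bp
  [45,47): 2 bp
  [47,61): 14 bp
  [61,93): 32 bp
  [93,105): 12 bp
  [105,121): 16 bp
  [121,123): 2 bp
  [123,131): 8 bp
  [131,140): 9 bp
  [140,158): 18 bp
  [158,160): 2 bp
  [160,168): 8 bp
  [168,181): 13 bp
  [181,193): 12 bp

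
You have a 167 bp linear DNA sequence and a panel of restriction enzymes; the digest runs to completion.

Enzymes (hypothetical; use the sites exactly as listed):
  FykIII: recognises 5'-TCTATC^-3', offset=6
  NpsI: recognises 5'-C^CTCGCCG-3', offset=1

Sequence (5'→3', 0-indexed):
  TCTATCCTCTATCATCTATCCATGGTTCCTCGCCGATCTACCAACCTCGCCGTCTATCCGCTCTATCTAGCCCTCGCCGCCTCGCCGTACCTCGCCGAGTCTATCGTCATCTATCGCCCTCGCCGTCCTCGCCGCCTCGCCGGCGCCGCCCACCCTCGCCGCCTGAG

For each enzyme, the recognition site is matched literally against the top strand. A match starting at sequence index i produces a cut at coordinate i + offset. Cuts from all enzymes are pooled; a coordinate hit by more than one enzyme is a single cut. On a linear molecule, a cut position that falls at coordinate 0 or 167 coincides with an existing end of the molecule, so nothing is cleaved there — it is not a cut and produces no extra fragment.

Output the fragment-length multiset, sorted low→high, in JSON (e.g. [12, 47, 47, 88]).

[3,5,6,7,7,8,8,8,9,9,10,10,13,13,15,17,19]

Per-enzyme occurrences:
  FykIII (TCTATC, off=6): starts [0, 7, 14, 52, 61, 99, 109] → cuts [6, 13, 20, 58, 67, 105, 115]
  NpsI (CCTCGCCG, off=1): starts [27, 44, 71, 79, 89, 117, 126, 134, 153] → cuts [28, 45, 72, 80, 90, 118, 127, 135, 154]

All cut coordinates (distinct, sorted): [6, 13, 20, 28, 45, 58, 67, 72, 80, 90, 105, 115, 118, 127, 135, 154]

Fragments:
  [0,6): 6 bp
  [6,13): 7 bp
  [13,20): 7 bp
  [20,28): 8 bp
  [28,45): 17 bp
  [45,58): 13 bp
  [58,67): 9 bp
  [67,72): 5 bp
  [72,80): 8 bp
  [80,90): 10 bp
  [90,105): 15 bp
  [105,115): 10 bp
  [115,118): 3 bp
  [118,127): 9 bp
  [127,135): 8 bp
  [135,154): 19 bp
  [154,167): 13 bp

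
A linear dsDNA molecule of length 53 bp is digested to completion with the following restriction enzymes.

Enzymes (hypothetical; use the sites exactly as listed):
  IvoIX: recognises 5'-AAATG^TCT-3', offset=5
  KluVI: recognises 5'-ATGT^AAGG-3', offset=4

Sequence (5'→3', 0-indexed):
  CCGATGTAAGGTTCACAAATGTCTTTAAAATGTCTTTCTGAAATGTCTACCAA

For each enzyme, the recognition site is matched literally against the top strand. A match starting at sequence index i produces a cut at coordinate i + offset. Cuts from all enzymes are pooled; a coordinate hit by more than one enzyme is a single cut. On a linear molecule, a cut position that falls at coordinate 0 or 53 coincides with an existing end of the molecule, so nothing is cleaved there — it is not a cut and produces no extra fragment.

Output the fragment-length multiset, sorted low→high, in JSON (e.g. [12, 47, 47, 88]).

[7,8,11,13,14]

Scan for sites:
  IvoIX AAATGTCT/5: at [16, 27, 40] ⇒ [21, 32, 45]
  KluVI ATGTAAGG/4: at [3] ⇒ [7]

Pooled cuts: [7, 21, 32, 45]

Fragments:
  [0,7): 7 bp
  [7,21): 14 bp
  [21,32): 11 bp
  [32,45): 13 bp
  [45,53): 8 bp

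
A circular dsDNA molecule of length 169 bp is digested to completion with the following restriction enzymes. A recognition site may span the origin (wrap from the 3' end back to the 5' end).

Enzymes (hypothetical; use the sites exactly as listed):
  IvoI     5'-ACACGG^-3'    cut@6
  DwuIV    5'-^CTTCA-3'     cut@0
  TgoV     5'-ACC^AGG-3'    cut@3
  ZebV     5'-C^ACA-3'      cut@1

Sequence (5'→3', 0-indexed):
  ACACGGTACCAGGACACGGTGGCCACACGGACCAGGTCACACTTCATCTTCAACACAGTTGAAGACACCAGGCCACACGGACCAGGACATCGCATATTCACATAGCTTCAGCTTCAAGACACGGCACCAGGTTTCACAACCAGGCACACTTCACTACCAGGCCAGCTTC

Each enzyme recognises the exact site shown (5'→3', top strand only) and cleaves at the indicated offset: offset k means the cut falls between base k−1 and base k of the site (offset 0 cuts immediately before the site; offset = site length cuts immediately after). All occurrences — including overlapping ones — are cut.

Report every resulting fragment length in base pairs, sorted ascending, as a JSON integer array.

[3,3,3,3,4,4,4,4,5,5,5,6,6,6,6,6,6,6,7,7,7,9,10,13,15,16]

Site scan:
  IvoI ACACGG/6: at [0, 13, 24, 74, 118] ⇒ [6, 19, 30, 80, 124]
  DwuIV CTTCA/0: at [41, 47, 105, 111, 148, 165] ⇒ [41, 47, 105, 111, 148, 165]
  TgoV ACCAGG/3: at [7, 30, 66, 80, 125, 138, 155] ⇒ [10, 33, 69, 83, 128, 141, 158]
  ZebV CACA/1: at [23, 37, 53, 73, 98, 134, 144, 168] ⇒ [0, 24, 38, 54, 74, 99, 135, 145]

Pooled cuts: [0, 6, 10, 19, 24, 30, 33, 38, 41, 47, 54, 69, 74, 80, 83, 99, 105, 111, 124, 128, 135, 141, 145, 148, 158, 165]

Fragments:
  0→6: 6 bp
  6→10: 4 bp
  10→19: 9 bp
  19→24: 5 bp
  24→30: 6 bp
  30→33: 3 bp
  33→38: 5 bp
  38→41: 3 bp
  41→47: 6 bp
  47→54: 7 bp
  54→69: 15 bp
  69→74: 5 bp
  74→80: 6 bp
  80→83: 3 bp
  83→99: 16 bp
  99→105: 6 bp
  105→111: 6 bp
  111→124: 13 bp
  124→128: 4 bp
  128→135: 7 bp
  135→141: 6 bp
  141→145: 4 bp
  145→148: 3 bp
  148→158: 10 bp
  158→165: 7 bp
  165→0 (wrap): 169-165+0 = 4 bp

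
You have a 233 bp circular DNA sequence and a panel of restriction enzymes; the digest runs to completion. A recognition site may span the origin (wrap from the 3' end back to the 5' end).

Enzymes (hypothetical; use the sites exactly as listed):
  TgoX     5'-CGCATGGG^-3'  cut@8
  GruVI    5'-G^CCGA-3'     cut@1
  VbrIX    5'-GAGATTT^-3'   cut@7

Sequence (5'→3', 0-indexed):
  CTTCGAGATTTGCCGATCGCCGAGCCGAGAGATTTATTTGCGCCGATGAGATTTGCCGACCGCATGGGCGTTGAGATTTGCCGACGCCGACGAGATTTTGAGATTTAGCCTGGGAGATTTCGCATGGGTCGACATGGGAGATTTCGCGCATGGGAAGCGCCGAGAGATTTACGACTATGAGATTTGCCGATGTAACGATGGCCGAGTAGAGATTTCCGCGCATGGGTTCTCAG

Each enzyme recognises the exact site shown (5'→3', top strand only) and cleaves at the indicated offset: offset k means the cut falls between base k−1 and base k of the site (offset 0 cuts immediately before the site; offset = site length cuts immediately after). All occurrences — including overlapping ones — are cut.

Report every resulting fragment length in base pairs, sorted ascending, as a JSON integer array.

[1,1,1,1,5,5,6,7,7,8,8,10,11,11,11,11,12,12,13,14,14,15,15,16,18]

Scan for sites:
  TgoX CGCATGGG/8: at [60, 120, 146, 218] ⇒ [68, 128, 154, 226]
  GruVI GCCGA/1: at [11, 18, 23, 41, 54, 79, 85, 158, 185, 200] ⇒ [12, 19, 24, 42, 55, 80, 86, 159, 186, 201]
  VbrIX GAGATTT/7: at [4, 28, 47, 72, 91, 99, 113, 137, 163, 178, 208] ⇒ [11, 35, 54, 79, 98, 106, 120, 144, 170, 185, 215]

All cut coordinates (distinct, sorted): [11, 12, 19, 24, 35, 42, 54, 55, 68, 79, 80, 86, 98, 106, 120, 128, 144, 154, 159, 170, 185, 186, 201, 215, 226]

Fragment lengths:
  11→12: 1 bp
  12→19: 7 bp
  19→24: 5 bp
  24→35: 11 bp
  35→42: 7 bp
  42→54: 12 bp
  54→55: 1 bp
  55→68: 13 bp
  68→79: 11 bp
  79→80: 1 bp
  80→86: 6 bp
  86→98: 12 bp
  98→106: 8 bp
  106→120: 14 bp
  120→128: 8 bp
  128→144: 16 bp
  144→154: 10 bp
  154→159: 5 bp
  159→170: 11 bp
  170→185: 15 bp
  185→186: 1 bp
  186→201: 15 bp
  201→215: 14 bp
  215→226: 11 bp
  226→11 (wrap): 233-226+11 = 18 bp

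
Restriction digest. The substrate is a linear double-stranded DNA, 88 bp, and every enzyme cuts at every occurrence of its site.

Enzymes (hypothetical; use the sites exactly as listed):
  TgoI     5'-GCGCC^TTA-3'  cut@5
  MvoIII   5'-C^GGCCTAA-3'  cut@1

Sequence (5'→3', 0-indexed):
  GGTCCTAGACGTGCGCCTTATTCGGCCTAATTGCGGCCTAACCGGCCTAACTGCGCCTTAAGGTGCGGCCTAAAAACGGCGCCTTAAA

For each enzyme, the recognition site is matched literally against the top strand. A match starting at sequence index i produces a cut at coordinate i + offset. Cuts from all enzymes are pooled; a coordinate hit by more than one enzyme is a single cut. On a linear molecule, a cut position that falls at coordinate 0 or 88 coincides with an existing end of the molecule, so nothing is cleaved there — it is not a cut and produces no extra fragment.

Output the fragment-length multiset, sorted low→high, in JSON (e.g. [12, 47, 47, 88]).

Site scan:
  TgoI (GCGCCTTA, off=5): starts [12, 52, 78] → cuts [17, 57, 83]
  MvoIII (CGGCCTAA, off=1): starts [22, 33, 42, 65] → cuts [23, 34, 43, 66]

Pooled cuts: [17, 23, 34, 43, 57, 66, 83]

Fragment lengths:
  [0,17): 17 bp
  [17,23): 6 bp
  [23,34): 11 bp
  [34,43): 9 bp
  [43,57): 14 bp
  [57,66): 9 bp
  [66,83): 17 bp
  [83,88): 5 bp

[5,6,9,9,11,14,17,17]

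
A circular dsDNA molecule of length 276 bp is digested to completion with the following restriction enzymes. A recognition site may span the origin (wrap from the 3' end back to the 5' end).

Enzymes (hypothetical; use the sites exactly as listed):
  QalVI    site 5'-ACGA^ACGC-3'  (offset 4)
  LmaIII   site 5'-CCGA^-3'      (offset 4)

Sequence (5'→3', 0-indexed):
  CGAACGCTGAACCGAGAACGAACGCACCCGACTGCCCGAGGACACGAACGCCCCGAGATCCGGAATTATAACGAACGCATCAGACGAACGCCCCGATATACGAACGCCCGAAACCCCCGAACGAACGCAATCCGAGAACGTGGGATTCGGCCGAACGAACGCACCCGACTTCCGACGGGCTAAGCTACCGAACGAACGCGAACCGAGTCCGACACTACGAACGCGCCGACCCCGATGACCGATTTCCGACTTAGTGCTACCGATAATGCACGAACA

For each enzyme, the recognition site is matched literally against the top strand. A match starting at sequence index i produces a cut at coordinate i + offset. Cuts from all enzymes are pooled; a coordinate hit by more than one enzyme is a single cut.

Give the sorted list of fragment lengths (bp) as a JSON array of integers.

Scan for sites:
  QalVI (ACGAACGC, off=4): starts [17, 43, 70, 83, 99, 120, 154, 191, 216, 275] → cuts [3, 21, 47, 74, 87, 103, 124, 158, 195, 220]
  LmaIII (CCGA, off=4): starts [11, 27, 35, 52, 92, 107, 116, 131, 150, 164, 171, 187, 202, 208, 225, 231, 238, 245, 259] → cuts [15, 31, 39, 56, 96, 111, 120, 135, 154, 168, 175, 191, 206, 212, 229, 235, 242, 249, 263]

All cut coordinates (distinct, sorted): [3, 15, 21, 31, 39, 47, 56, 74, 87, 96, 103, 111, 120, 124, 135, 154, 158, 168, 175, 191, 195, 206, 212, 220, 229, 235, 242, 249, 263]

Fragment lengths:
  3→15: 12 bp
  15→21: 6 bp
  21→31: 10 bp
  31→39: 8 bp
  39→47: 8 bp
  47→56: 9 bp
  56→74: 18 bp
  74→87: 13 bp
  87→96: 9 bp
  96→103: 7 bp
  103→111: 8 bp
  111→120: 9 bp
  120→124: 4 bp
  124→135: 11 bp
  135→154: 19 bp
  154→158: 4 bp
  158→168: 10 bp
  168→175: 7 bp
  175→191: 16 bp
  191→195: 4 bp
  195→206: 11 bp
  206→212: 6 bp
  212→220: 8 bp
  220→229: 9 bp
  229→235: 6 bp
  235→242: 7 bp
  242→249: 7 bp
  249→263: 14 bp
  263→3 (wrap): 276-263+3 = 16 bp

[4,4,4,6,6,6,7,7,7,7,8,8,8,8,9,9,9,9,10,10,11,11,12,13,14,16,16,18,19]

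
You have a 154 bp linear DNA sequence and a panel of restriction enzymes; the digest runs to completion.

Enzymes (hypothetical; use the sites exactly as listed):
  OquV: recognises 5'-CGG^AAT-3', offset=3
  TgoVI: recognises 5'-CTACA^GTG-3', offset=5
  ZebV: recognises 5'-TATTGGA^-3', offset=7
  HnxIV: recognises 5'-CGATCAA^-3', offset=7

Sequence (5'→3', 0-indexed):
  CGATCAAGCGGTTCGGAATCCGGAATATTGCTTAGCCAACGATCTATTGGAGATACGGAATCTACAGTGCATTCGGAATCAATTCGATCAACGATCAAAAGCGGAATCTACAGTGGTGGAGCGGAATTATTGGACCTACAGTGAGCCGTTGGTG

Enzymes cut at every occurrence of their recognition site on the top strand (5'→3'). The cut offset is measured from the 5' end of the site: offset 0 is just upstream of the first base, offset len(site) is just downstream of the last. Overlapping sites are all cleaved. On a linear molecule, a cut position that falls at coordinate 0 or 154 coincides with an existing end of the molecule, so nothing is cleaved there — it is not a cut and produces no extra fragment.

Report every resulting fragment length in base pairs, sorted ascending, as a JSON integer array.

[6,6,7,7,7,7,8,8,9,10,10,12,14,15,28]

Scan for sites:
  OquV (CGGAAT, off=3): starts [13, 20, 55, 73, 101, 121] → cuts [16, 23, 58, 76, 104, 124]
  TgoVI (CTACAGTG, off=5): starts [61, 107, 135] → cuts [66, 112, 140]
  ZebV (TATTGGA, off=7): starts [44, 127] → cuts [51, 134]
  HnxIV (CGATCAA, off=7): starts [0, 84, 91] → cuts [7, 91, 98]

All cut coordinates (distinct, sorted): [7, 16, 23, 51, 58, 66, 76, 91, 98, 104, 112, 124, 134, 140]

Fragment lengths:
  [0,7): 7 bp
  [7,16): 9 bp
  [16,23): 7 bp
  [23,51): 28 bp
  [51,58): 7 bp
  [58,66): 8 bp
  [66,76): 10 bp
  [76,91): 15 bp
  [91,98): 7 bp
  [98,104): 6 bp
  [104,112): 8 bp
  [112,124): 12 bp
  [124,134): 10 bp
  [134,140): 6 bp
  [140,154): 14 bp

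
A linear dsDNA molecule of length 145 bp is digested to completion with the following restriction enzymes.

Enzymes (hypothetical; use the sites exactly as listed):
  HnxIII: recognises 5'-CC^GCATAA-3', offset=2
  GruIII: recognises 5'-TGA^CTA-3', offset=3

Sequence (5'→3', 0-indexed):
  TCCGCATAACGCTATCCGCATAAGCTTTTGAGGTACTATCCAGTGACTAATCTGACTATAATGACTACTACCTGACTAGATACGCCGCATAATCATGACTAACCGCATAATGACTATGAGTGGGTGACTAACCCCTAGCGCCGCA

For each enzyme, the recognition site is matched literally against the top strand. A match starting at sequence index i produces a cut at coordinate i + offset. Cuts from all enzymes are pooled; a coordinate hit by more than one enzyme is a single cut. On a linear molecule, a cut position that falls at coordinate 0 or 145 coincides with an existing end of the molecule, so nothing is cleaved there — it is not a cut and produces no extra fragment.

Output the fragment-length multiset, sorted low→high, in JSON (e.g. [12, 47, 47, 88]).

[3,6,9,9,9,11,11,12,14,14,18,29]

Per-enzyme occurrences:
  HnxIII (CCGCATAA, off=2): starts [1, 15, 84, 102] → cuts [3, 17, 86, 104]
  GruIII (TGACTA, off=3): starts [43, 52, 61, 72, 95, 110, 124] → cuts [46, 55, 64, 75, 98, 113, 127]

All cut coordinates (distinct, sorted): [3, 17, 46, 55, 64, 75, 86, 98, 104, 113, 127]

Fragments:
  [0,3): 3 bp
  [3,17): 14 bp
  [17,46): 29 bp
  [46,55): 9 bp
  [55,64): 9 bp
  [64,75): 11 bp
  [75,86): 11 bp
  [86,98): 12 bp
  [98,104): 6 bp
  [104,113): 9 bp
  [113,127): 14 bp
  [127,145): 18 bp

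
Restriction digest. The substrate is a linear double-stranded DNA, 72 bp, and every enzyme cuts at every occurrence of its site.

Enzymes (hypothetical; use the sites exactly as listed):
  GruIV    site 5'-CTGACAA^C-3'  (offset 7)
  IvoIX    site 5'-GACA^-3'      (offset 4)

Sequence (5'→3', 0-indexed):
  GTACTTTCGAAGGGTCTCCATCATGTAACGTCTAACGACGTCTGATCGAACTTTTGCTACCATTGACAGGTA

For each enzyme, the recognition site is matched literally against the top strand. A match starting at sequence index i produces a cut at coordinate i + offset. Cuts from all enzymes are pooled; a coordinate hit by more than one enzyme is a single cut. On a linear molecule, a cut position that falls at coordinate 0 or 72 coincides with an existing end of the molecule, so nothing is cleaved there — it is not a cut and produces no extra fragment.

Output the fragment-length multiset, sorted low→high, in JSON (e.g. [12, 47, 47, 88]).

[4,68]

Scan for sites:
  GruIV (CTGACAAC, off=7): no sites
  IvoIX (GACA, off=4): starts [64] → cuts [68]

All cut coordinates (distinct, sorted): [68]

Fragments:
  [0,68): 68 bp
  [68,72): 4 bp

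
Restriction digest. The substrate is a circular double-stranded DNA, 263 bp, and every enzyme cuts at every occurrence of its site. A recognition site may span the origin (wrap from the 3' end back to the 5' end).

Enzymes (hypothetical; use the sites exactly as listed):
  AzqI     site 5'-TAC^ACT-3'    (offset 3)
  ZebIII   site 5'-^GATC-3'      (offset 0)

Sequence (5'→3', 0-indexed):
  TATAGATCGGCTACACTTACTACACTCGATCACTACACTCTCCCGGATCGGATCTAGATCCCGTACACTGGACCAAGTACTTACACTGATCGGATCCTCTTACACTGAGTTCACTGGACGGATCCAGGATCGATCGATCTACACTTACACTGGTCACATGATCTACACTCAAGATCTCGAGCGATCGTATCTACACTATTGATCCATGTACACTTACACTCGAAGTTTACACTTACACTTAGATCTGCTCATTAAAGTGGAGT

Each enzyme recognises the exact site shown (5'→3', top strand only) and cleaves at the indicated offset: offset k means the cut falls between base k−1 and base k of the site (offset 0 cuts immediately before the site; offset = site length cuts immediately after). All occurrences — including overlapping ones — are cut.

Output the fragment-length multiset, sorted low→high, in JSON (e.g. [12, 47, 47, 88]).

[3,4,4,4,5,5,5,6,6,6,6,6,6,7,7,7,9,9,9,10,10,10,11,11,11,12,13,17,18,26]

Scan for sites:
  AzqI (TACACT, off=3): starts [11, 20, 33, 63, 81, 100, 139, 145, 163, 191, 208, 214, 227, 233] → cuts [14, 23, 36, 66, 84, 103, 142, 148, 166, 194, 211, 217, 230, 236]
  ZebIII (GATC, off=0): starts [4, 27, 45, 50, 56, 87, 92, 120, 127, 131, 135, 159, 172, 182, 200, 241] → cuts [4, 27, 45, 50, 56, 87, 92, 120, 127, 131, 135, 159, 172, 182, 200, 241]

Pooled cuts: [4, 14, 23, 27, 36, 45, 50, 56, 66, 84, 87, 92, 103, 120, 127, 131, 135, 142, 148, 159, 166, 172, 182, 194, 200, 211, 217, 230, 236, 241]

Fragments:
  4→14: 10 bp
  14→23: 9 bp
  23→27: 4 bp
  27→36: 9 bp
  36→45: 9 bp
  45→50: 5 bp
  50→56: 6 bp
  56→66: 10 bp
  66→84: 18 bp
  84→87: 3 bp
  87→92: 5 bp
  92→103: 11 bp
  103→120: 17 bp
  120→127: 7 bp
  127→131: 4 bp
  131→135: 4 bp
  135→142: 7 bp
  142→148: 6 bp
  148→159: 11 bp
  159→166: 7 bp
  166→172: 6 bp
  172→182: 10 bp
  182→194: 12 bp
  194→200: 6 bp
  200→211: 11 bp
  211→217: 6 bp
  217→230: 13 bp
  230→236: 6 bp
  236→241: 5 bp
  241→4 (wrap): 263-241+4 = 26 bp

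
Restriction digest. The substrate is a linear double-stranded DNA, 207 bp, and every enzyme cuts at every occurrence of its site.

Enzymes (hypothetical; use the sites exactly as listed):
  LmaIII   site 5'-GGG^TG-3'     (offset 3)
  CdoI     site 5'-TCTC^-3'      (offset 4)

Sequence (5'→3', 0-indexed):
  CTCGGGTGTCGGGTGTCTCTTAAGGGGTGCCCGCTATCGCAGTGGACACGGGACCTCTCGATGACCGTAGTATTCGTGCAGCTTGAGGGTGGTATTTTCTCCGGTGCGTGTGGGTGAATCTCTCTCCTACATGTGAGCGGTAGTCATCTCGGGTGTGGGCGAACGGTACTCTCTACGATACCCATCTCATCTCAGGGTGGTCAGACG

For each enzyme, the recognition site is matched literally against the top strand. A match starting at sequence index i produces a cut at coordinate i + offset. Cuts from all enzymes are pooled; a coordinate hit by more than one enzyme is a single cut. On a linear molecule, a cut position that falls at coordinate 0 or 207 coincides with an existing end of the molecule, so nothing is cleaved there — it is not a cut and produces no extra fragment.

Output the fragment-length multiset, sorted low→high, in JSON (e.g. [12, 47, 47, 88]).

[2,2,3,4,5,6,6,7,8,8,10,12,13,15,20,24,30,32]

Per-enzyme occurrences:
  LmaIII GGGTG/3: at [3, 10, 24, 86, 111, 150, 194] ⇒ [6, 13, 27, 89, 114, 153, 197]
  CdoI TCTC/4: at [15, 55, 97, 118, 120, 122, 146, 169, 184, 189] ⇒ [19, 59, 101, 122, 124, 126, 150, 173, 188, 193]

All cut coordinates (distinct, sorted): [6, 13, 19, 27, 59, 89, 101, 114, 122, 124, 126, 150, 153, 173, 188, 193, 197]

Fragments:
  [0,6): 6 bp
  [6,13): 7 bp
  [13,19): 6 bp
  [19,27): 8 bp
  [27,59): 32 bp
  [59,89): 30 bp
  [89,101): 12 bp
  [101,114): 13 bp
  [114,122): 8 bp
  [122,124): 2 bp
  [124,126): 2 bp
  [126,150): 24 bp
  [150,153): 3 bp
  [153,173): 20 bp
  [173,188): 15 bp
  [188,193): 5 bp
  [193,197): 4 bp
  [197,207): 10 bp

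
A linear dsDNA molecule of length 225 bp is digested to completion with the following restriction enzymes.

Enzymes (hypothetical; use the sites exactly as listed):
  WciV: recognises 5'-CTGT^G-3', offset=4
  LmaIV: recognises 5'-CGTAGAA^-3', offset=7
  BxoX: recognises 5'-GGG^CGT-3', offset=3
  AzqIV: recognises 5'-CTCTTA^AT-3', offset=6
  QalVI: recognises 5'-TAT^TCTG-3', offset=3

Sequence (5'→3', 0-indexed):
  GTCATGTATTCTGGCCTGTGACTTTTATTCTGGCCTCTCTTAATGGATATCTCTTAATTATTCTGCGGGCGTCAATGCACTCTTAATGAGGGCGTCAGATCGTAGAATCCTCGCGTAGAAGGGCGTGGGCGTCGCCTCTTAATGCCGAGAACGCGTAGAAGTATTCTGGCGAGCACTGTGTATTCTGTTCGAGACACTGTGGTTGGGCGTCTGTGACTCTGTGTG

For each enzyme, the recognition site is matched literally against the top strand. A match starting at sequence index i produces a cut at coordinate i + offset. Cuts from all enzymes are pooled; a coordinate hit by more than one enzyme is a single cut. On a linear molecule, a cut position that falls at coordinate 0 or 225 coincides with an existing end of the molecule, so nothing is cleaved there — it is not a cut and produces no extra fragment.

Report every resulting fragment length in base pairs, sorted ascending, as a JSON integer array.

Scan for sites:
  WciV CTGTG/4: at [15, 175, 196, 210, 218] ⇒ [19, 179, 200, 214, 222]
  LmaIV CGTAGAA/7: at [100, 113, 153] ⇒ [107, 120, 160]
  BxoX GGGCGT/3: at [66, 89, 120, 126, 204] ⇒ [69, 92, 123, 129, 207]
  AzqIV CTCTTAAT/6: at [36, 50, 79, 135] ⇒ [42, 56, 85, 141]
  QalVI TATTCTG/3: at [6, 25, 58, 161, 180] ⇒ [9, 28, 61, 164, 183]

All cut coordinates (distinct, sorted): [9, 19, 28, 42, 56, 61, 69, 85, 92, 107, 120, 123, 129, 141, 160, 164, 179, 183, 200, 207, 214, 222]

Fragments:
  [0,9): 9 bp
  [9,19): 10 bp
  [19,28): 9 bp
  [28,42): 14 bp
  [42,56): 14 bp
  [56,61): 5 bp
  [61,69): 8 bp
  [69,85): 16 bp
  [85,92): 7 bp
  [92,107): 15 bp
  [107,120): 13 bp
  [120,123): 3 bp
  [123,129): 6 bp
  [129,141): 12 bp
  [141,160): 19 bp
  [160,164): 4 bp
  [164,179): 15 bp
  [179,183): 4 bp
  [183,200): 17 bp
  [200,207): 7 bp
  [207,214): 7 bp
  [214,222): 8 bp
  [222,225): 3 bp

[3,3,4,4,5,6,7,7,7,8,8,9,9,10,12,13,14,14,15,15,16,17,19]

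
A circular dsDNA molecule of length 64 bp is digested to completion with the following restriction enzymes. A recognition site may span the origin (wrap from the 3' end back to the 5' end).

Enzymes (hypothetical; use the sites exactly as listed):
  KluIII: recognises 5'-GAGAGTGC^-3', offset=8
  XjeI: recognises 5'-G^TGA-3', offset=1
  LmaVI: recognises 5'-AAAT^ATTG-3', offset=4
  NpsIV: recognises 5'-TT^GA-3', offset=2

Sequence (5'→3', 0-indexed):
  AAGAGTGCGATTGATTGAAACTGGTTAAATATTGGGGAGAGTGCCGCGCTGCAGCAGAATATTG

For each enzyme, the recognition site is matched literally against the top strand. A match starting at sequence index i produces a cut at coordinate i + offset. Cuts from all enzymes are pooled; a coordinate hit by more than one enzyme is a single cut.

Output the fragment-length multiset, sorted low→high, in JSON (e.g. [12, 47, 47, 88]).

Per-enzyme occurrences:
  KluIII GAGAGTGC/8: at [36] ⇒ [44]
  XjeI (GTGA, off=1): no sites
  LmaVI AAATATTG/4: at [26] ⇒ [30]
  NpsIV TTGA/2: at [10, 14, 61] ⇒ [12, 16, 63]

All cut coordinates (distinct, sorted): [12, 16, 30, 44, 63]

Fragments:
  12→16: 4 bp
  16→30: 14 bp
  30→44: 14 bp
  44→63: 19 bp
  63→12 (wrap): 64-63+12 = 13 bp

[4,13,14,14,19]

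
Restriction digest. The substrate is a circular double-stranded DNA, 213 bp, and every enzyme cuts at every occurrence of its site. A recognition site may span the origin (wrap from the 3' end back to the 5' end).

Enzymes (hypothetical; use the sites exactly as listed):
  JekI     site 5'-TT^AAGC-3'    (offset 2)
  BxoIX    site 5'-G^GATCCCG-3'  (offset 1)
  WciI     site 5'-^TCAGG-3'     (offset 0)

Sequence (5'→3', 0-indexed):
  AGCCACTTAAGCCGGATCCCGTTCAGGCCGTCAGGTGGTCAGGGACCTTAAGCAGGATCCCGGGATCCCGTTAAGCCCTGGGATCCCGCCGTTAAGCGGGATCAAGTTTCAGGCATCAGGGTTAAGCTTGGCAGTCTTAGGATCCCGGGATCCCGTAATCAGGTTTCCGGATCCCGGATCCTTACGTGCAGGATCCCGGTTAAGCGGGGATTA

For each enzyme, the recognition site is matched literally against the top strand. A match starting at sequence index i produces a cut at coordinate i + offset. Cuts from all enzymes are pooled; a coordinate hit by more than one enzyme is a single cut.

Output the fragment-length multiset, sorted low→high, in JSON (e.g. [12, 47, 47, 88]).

Scan for sites:
  JekI (TTAAGC, off=2): starts [6, 47, 70, 91, 121, 199, 210] → cuts [8, 49, 72, 93, 123, 201, 212]
  BxoIX (GGATCCCG, off=1): starts [13, 54, 62, 80, 139, 147, 168, 190] → cuts [14, 55, 63, 81, 140, 148, 169, 191]
  WciI (TCAGG, off=0): starts [22, 30, 38, 108, 115, 158] → cuts [22, 30, 38, 108, 115, 158]

All cut coordinates (distinct, sorted): [8, 14, 22, 30, 38, 49, 55, 63, 72, 81, 93, 108, 115, 123, 140, 148, 158, 169, 191, 201, 212]

Fragments:
  8→14: 6 bp
  14→22: 8 bp
  22→30: 8 bp
  30→38: 8 bp
  38→49: 11 bp
  49→55: 6 bp
  55→63: 8 bp
  63→72: 9 bp
  72→81: 9 bp
  81→93: 12 bp
  93→108: 15 bp
  108→115: 7 bp
  115→123: 8 bp
  123→140: 17 bp
  140→148: 8 bp
  148→158: 10 bp
  158→169: 11 bp
  169→191: 22 bp
  191→201: 10 bp
  201→212: 11 bp
  212→8 (wrap): 213-212+8 = 9 bp

[6,6,7,8,8,8,8,8,8,9,9,9,10,10,11,11,11,12,15,17,22]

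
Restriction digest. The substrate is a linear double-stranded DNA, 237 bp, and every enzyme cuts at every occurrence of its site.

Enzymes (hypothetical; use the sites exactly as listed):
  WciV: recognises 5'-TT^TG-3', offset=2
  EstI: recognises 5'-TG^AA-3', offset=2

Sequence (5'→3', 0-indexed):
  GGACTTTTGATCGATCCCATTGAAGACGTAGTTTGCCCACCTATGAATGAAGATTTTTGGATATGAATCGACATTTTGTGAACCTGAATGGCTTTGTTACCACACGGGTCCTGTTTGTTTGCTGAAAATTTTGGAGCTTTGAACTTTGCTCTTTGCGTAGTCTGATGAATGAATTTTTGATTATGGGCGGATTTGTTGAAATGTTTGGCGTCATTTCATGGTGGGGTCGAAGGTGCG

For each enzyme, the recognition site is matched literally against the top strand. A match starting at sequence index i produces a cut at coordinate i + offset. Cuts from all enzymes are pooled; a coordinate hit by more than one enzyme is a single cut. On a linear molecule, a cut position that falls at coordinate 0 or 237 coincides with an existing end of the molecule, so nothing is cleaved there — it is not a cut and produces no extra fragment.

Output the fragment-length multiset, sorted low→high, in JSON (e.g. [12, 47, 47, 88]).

[2,4,4,4,4,5,5,5,6,6,7,7,7,7,8,8,8,8,11,11,12,14,15,16,21,32]

Per-enzyme occurrences:
  WciV TTTG/2: at [5, 31, 55, 74, 92, 113, 117, 129, 137, 144, 151, 175, 191, 203] ⇒ [7, 33, 57, 76, 94, 115, 119, 131, 139, 146, 153, 177, 193, 205]
  EstI TGAA/2: at [20, 43, 47, 63, 78, 84, 122, 139, 165, 169, 196] ⇒ [22, 45, 49, 65, 80, 86, 124, 141, 167, 171, 198]

All cut coordinates (distinct, sorted): [7, 22, 33, 45, 49, 57, 65, 76, 80, 86, 94, 115, 119, 124, 131, 139, 141, 146, 153, 167, 171, 177, 193, 198, 205]

Fragment lengths:
  [0,7): 7 bp
  [7,22): 15 bp
  [22,33): 11 bp
  [33,45): 12 bp
  [45,49): 4 bp
  [49,57): 8 bp
  [57,65): 8 bp
  [65,76): 11 bp
  [76,80): 4 bp
  [80,86): 6 bp
  [86,94): 8 bp
  [94,115): 21 bp
  [115,119): 4 bp
  [119,124): 5 bp
  [124,131): 7 bp
  [131,139): 8 bp
  [139,141): 2 bp
  [141,146): 5 bp
  [146,153): 7 bp
  [153,167): 14 bp
  [167,171): 4 bp
  [171,177): 6 bp
  [177,193): 16 bp
  [193,198): 5 bp
  [198,205): 7 bp
  [205,237): 32 bp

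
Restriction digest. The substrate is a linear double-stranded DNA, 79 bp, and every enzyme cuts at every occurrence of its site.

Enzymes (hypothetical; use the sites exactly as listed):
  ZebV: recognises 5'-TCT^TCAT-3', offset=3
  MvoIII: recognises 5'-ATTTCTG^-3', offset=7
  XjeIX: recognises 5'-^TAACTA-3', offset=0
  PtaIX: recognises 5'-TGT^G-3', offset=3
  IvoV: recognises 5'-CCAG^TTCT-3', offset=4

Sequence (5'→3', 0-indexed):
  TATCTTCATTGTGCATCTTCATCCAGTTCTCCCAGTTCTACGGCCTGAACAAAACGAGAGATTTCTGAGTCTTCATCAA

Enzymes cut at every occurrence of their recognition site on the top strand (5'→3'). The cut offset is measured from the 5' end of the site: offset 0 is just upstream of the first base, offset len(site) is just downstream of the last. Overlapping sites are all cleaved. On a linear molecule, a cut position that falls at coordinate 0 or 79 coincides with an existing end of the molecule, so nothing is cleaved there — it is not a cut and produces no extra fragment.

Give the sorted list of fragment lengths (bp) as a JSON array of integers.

Scan for sites:
  ZebV (TCTTCAT, off=3): starts [2, 15, 69] → cuts [5, 18, 72]
  MvoIII (ATTTCTG, off=7): starts [60] → cuts [67]
  XjeIX (TAACTA, off=0): no sites
  PtaIX (TGTG, off=3): starts [9] → cuts [12]
  IvoV (CCAGTTCT, off=4): starts [22, 31] → cuts [26, 35]

All cut coordinates (distinct, sorted): [5, 12, 18, 26, 35, 67, 72]

Fragment lengths:
  [0,5): 5 bp
  [5,12): 7 bp
  [12,18): 6 bp
  [18,26): 8 bp
  [26,35): 9 bp
  [35,67): 32 bp
  [67,72): 5 bp
  [72,79): 7 bp

[5,5,6,7,7,8,9,32]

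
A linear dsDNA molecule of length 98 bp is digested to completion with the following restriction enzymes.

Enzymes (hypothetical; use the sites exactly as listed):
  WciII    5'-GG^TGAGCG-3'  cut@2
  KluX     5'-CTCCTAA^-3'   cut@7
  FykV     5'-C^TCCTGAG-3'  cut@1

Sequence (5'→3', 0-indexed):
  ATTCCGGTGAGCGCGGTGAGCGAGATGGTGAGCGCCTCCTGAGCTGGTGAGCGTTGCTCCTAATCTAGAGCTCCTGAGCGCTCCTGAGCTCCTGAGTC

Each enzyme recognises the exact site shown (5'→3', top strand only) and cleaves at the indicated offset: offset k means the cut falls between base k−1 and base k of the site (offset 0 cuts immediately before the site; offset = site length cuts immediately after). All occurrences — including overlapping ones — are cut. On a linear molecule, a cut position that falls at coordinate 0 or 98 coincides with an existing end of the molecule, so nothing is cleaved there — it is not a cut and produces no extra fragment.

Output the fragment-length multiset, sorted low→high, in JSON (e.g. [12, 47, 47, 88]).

Per-enzyme occurrences:
  WciII GGTGAGCG/2: at [5, 14, 26, 45] ⇒ [7, 16, 28, 47]
  KluX CTCCTAA/7: at [56] ⇒ [63]
  FykV CTCCTGAG/1: at [35, 70, 80, 88] ⇒ [36, 71, 81, 89]

Pooled cuts: [7, 16, 28, 36, 47, 63, 71, 81, 89]

Fragments:
  [0,7): 7 bp
  [7,16): 9 bp
  [16,28): 12 bp
  [28,36): 8 bp
  [36,47): 11 bp
  [47,63): 16 bp
  [63,71): 8 bp
  [71,81): 10 bp
  [81,89): 8 bp
  [89,98): 9 bp

[7,8,8,8,9,9,10,11,12,16]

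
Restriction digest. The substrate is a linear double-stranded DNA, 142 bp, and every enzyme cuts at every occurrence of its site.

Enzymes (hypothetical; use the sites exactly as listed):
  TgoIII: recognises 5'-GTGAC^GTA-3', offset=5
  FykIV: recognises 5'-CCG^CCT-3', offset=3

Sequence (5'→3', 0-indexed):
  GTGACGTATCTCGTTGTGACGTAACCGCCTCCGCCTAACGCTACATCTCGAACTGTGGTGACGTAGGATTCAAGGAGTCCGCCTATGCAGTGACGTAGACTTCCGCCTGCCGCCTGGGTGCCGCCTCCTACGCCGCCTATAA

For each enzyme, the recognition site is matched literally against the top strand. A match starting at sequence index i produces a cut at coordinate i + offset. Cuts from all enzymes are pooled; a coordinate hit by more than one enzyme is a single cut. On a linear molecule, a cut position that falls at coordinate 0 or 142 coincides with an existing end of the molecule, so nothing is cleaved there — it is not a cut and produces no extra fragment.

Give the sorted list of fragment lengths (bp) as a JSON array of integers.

[5,6,7,7,7,11,11,12,13,15,19,29]

Site scan:
  TgoIII GTGACGTA/5: at [0, 15, 57, 89] ⇒ [5, 20, 62, 94]
  FykIV CCGCCT/3: at [24, 30, 78, 102, 109, 120, 132] ⇒ [27, 33, 81, 105, 112, 123, 135]

Pooled cuts: [5, 20, 27, 33, 62, 81, 94, 105, 112, 123, 135]

Fragment lengths:
  [0,5): 5 bp
  [5,20): 15 bp
  [20,27): 7 bp
  [27,33): 6 bp
  [33,62): 29 bp
  [62,81): 19 bp
  [81,94): 13 bp
  [94,105): 11 bp
  [105,112): 7 bp
  [112,123): 11 bp
  [123,135): 12 bp
  [135,142): 7 bp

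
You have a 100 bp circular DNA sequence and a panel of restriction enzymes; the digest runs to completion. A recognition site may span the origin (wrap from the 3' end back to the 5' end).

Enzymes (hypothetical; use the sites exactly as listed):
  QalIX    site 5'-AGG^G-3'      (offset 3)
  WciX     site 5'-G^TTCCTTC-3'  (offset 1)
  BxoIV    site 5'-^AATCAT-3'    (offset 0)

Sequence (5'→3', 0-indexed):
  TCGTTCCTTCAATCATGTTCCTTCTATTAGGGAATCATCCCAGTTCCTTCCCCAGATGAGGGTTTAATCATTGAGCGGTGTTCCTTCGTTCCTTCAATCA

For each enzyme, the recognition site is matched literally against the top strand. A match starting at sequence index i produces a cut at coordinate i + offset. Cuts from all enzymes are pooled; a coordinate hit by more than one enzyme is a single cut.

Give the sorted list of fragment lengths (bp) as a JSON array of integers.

[1,4,7,7,7,8,8,11,14,15,18]

Per-enzyme occurrences:
  QalIX AGGG/3: at [28, 58] ⇒ [31, 61]
  WciX GTTCCTTC/1: at [2, 16, 42, 79, 87] ⇒ [3, 17, 43, 80, 88]
  BxoIV AATCAT/0: at [10, 32, 65, 95] ⇒ [10, 32, 65, 95]

Pooled cuts: [3, 10, 17, 31, 32, 43, 61, 65, 80, 88, 95]

Fragment lengths:
  3→10: 7 bp
  10→17: 7 bp
  17→31: 14 bp
  31→32: 1 bp
  32→43: 11 bp
  43→61: 18 bp
  61→65: 4 bp
  65→80: 15 bp
  80→88: 8 bp
  88→95: 7 bp
  95→3 (wrap): 100-95+3 = 8 bp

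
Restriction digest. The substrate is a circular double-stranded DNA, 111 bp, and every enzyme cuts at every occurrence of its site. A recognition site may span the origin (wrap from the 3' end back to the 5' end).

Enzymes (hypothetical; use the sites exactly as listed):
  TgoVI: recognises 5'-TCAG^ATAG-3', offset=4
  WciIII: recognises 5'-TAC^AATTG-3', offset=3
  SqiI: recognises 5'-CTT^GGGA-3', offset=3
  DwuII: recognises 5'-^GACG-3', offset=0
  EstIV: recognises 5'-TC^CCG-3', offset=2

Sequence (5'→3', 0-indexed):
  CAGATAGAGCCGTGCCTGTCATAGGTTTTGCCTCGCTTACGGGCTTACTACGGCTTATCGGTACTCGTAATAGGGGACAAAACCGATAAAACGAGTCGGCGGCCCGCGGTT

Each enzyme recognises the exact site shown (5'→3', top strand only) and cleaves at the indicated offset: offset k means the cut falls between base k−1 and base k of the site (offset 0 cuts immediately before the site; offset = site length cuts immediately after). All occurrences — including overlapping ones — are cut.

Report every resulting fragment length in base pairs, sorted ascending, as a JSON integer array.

Scan for sites:
  TgoVI TCAGATAG/4: at [110] ⇒ [3]
  WciIII (TACAATTG, off=3): no sites
  SqiI (CTTGGGA, off=3): no sites
  DwuII (GACG, off=0): no sites
  EstIV (TCCCG, off=2): no sites

All cut coordinates (distinct, sorted): [3]

Fragments:
  3→3 (wrap): 111-3+3 = 111 bp

[111]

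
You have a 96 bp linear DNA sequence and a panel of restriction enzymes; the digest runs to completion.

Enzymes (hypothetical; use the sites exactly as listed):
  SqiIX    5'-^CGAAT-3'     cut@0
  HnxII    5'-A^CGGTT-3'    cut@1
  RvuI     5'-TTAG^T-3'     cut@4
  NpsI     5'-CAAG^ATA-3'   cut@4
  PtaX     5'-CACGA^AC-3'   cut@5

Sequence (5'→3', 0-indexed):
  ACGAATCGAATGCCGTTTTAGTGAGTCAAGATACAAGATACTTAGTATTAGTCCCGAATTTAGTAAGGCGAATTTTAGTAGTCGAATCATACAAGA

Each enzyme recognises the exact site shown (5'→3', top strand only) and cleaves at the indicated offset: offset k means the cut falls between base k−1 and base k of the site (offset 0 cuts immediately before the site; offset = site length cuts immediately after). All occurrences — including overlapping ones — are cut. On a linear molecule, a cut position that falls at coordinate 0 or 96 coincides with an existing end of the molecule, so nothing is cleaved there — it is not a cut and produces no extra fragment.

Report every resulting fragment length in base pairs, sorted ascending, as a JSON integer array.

Scan for sites:
  SqiIX CGAAT/0: at [1, 6, 54, 68, 82] ⇒ [1, 6, 54, 68, 82]
  HnxII (ACGGTT, off=1): no sites
  RvuI TTAGT/4: at [17, 41, 47, 59, 74] ⇒ [21, 45, 51, 63, 78]
  NpsI CAAGATA/4: at [26, 33] ⇒ [30, 37]
  PtaX (CACGAAC, off=5): no sites

Pooled cuts: [1, 6, 21, 30, 37, 45, 51, 54, 63, 68, 78, 82]

Fragment lengths:
  [0,1): 1 bp
  [1,6): 5 bp
  [6,21): 15 bp
  [21,30): 9 bp
  [30,37): 7 bp
  [37,45): 8 bp
  [45,51): 6 bp
  [51,54): 3 bp
  [54,63): 9 bp
  [63,68): 5 bp
  [68,78): 10 bp
  [78,82): 4 bp
  [82,96): 14 bp

[1,3,4,5,5,6,7,8,9,9,10,14,15]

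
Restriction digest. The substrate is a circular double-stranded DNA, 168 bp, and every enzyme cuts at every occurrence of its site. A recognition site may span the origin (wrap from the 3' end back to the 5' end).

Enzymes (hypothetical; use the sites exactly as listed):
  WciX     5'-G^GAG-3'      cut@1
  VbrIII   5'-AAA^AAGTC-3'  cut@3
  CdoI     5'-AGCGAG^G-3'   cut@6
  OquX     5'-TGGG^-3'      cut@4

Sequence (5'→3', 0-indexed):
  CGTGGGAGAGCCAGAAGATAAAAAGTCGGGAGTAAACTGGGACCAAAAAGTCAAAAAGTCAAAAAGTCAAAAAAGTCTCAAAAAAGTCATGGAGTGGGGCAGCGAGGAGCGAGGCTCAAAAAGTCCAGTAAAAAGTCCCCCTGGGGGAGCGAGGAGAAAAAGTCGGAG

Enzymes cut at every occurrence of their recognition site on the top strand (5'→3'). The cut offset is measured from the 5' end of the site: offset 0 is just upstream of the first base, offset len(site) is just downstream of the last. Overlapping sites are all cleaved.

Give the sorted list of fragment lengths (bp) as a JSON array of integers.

Per-enzyme occurrences:
  WciX (GGAG, off=1): starts [4, 28, 90, 105, 145, 152, 164] → cuts [5, 29, 91, 106, 146, 153, 165]
  VbrIII (AAAAAGTC, off=3): starts [19, 44, 52, 60, 69, 80, 117, 129, 156] → cuts [22, 47, 55, 63, 72, 83, 120, 132, 159]
  CdoI (AGCGAGG, off=6): starts [100, 107, 147] → cuts [106, 113, 153]
  OquX (TGGG, off=4): starts [2, 37, 94, 141] → cuts [6, 41, 98, 145]

Pooled cuts: [5, 6, 22, 29, 41, 47, 55, 63, 72, 83, 91, 98, 106, 113, 120, 132, 145, 146, 153, 159, 165]

Fragment lengths:
  5→6: 1 bp
  6→22: 16 bp
  22→29: 7 bp
  29→41: 12 bp
  41→47: 6 bp
  47→55: 8 bp
  55→63: 8 bp
  63→72: 9 bp
  72→83: 11 bp
  83→91: 8 bp
  91→98: 7 bp
  98→106: 8 bp
  106→113: 7 bp
  113→120: 7 bp
  120→132: 12 bp
  132→145: 13 bp
  145→146: 1 bp
  146→153: 7 bp
  153→159: 6 bp
  159→165: 6 bp
  165→5 (wrap): 168-165+5 = 8 bp

[1,1,6,6,6,7,7,7,7,7,8,8,8,8,8,9,11,12,12,13,16]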